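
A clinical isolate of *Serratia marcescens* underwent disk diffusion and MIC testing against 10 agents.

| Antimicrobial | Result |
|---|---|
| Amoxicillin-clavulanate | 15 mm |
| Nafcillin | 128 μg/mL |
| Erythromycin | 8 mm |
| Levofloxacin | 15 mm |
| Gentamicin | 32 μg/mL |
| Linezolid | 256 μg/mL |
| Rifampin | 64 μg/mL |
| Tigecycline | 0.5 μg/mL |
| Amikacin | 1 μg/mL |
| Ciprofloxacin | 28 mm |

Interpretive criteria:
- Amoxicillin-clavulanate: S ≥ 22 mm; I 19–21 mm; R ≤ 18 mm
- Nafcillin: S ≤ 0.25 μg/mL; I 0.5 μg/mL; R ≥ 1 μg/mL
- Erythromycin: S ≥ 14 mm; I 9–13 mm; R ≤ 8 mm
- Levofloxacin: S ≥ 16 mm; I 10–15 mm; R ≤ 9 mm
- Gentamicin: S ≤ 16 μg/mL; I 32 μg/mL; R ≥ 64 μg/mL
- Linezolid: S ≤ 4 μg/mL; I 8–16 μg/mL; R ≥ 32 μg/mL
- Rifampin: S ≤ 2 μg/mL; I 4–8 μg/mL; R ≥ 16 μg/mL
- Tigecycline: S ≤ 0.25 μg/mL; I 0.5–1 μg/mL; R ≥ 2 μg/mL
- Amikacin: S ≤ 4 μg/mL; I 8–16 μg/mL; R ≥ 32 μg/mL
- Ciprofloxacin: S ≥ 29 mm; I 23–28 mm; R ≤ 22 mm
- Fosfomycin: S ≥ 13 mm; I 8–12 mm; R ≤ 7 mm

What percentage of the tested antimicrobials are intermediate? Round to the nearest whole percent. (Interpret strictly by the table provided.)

Amoxicillin-clavulanate 15 mm: ≤ 18 mm — Resistant
Nafcillin: 128 μg/mL is ≥ 1 μg/mL → R
Erythromycin (8 mm) ≤ 8 mm ⇒ R
Levofloxacin: 15 mm is in 10–15 mm ⇒ I
Gentamicin: 32 μg/mL is = 32 μg/mL — intermediate
Linezolid: 256 μg/mL is ≥ 32 μg/mL — resistant
Rifampin 64 μg/mL: ≥ 16 μg/mL — Resistant
Tigecycline 0.5 μg/mL: in 0.5–1 μg/mL ⇒ I
Amikacin 1 μg/mL: ≤ 4 μg/mL → S
Ciprofloxacin: 28 mm is in 23–28 mm → I
Intermediate: 4/10

40%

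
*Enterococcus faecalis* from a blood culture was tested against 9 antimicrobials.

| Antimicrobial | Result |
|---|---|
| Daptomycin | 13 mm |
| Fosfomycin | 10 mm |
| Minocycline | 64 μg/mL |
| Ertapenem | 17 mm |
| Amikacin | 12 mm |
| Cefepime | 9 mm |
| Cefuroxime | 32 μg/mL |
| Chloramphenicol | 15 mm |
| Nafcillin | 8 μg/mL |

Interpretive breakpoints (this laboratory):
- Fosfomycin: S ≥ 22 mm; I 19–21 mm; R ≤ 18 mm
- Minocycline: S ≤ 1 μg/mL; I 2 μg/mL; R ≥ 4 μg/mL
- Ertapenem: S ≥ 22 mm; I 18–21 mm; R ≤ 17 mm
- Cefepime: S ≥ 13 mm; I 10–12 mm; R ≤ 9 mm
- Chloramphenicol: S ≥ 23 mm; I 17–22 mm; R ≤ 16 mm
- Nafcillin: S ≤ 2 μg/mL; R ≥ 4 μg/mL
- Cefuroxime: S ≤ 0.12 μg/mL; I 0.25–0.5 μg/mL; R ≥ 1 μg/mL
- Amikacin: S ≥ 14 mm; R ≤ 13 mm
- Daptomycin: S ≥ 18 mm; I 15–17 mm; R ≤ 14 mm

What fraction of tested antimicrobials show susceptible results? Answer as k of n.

Daptomycin: 13 mm is ≤ 14 mm — Resistant
Fosfomycin 10 mm: ≤ 18 mm — R
Minocycline: 64 μg/mL is ≥ 4 μg/mL ⇒ resistant
Ertapenem (17 mm) ≤ 17 mm — Resistant
Amikacin 12 mm: ≤ 13 mm → resistant
Cefepime: 9 mm is ≤ 9 mm → Resistant
Cefuroxime 32 μg/mL: ≥ 1 μg/mL — Resistant
Chloramphenicol: 15 mm is ≤ 16 mm → R
Nafcillin: 8 μg/mL is ≥ 4 μg/mL — R
Susceptible: 0/9

0 of 9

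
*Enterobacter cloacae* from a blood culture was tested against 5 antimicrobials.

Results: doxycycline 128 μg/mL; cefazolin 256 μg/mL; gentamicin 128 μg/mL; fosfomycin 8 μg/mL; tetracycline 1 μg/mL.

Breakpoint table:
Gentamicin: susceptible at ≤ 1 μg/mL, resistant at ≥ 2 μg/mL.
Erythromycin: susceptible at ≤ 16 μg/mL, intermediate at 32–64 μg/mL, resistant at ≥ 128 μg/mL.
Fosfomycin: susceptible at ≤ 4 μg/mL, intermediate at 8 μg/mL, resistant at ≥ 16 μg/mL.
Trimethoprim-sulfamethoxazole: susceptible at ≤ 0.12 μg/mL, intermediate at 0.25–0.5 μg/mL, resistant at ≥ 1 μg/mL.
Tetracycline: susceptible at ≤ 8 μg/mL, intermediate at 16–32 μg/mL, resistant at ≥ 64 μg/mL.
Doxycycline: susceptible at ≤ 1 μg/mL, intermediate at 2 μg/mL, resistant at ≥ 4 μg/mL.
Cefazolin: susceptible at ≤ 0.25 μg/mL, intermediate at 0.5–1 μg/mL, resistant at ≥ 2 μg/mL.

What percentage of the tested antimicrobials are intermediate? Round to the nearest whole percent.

20%

Doxycycline: 128 μg/mL is ≥ 4 μg/mL ⇒ Resistant
Cefazolin: 256 μg/mL is ≥ 2 μg/mL → R
Gentamicin (128 μg/mL) ≥ 2 μg/mL → R
Fosfomycin (8 μg/mL) = 8 μg/mL ⇒ Intermediate
Tetracycline: 1 μg/mL is ≤ 8 μg/mL — Susceptible
Intermediate: 1/5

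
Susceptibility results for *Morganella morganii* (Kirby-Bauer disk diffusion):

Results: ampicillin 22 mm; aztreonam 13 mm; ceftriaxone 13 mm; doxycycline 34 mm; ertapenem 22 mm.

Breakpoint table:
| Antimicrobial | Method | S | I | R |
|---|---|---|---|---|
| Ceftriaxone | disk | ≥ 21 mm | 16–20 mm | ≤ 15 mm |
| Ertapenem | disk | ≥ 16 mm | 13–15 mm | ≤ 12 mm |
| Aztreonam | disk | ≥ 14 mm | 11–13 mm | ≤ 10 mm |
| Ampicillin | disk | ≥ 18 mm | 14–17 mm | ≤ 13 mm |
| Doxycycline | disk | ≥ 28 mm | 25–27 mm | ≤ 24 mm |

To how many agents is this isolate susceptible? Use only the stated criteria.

3

Ampicillin (22 mm) ≥ 18 mm ⇒ susceptible
Aztreonam (13 mm) in 11–13 mm → intermediate
Ceftriaxone (13 mm) ≤ 15 mm — resistant
Doxycycline: 34 mm is ≥ 28 mm ⇒ susceptible
Ertapenem 22 mm: ≥ 16 mm → susceptible
Susceptible: 3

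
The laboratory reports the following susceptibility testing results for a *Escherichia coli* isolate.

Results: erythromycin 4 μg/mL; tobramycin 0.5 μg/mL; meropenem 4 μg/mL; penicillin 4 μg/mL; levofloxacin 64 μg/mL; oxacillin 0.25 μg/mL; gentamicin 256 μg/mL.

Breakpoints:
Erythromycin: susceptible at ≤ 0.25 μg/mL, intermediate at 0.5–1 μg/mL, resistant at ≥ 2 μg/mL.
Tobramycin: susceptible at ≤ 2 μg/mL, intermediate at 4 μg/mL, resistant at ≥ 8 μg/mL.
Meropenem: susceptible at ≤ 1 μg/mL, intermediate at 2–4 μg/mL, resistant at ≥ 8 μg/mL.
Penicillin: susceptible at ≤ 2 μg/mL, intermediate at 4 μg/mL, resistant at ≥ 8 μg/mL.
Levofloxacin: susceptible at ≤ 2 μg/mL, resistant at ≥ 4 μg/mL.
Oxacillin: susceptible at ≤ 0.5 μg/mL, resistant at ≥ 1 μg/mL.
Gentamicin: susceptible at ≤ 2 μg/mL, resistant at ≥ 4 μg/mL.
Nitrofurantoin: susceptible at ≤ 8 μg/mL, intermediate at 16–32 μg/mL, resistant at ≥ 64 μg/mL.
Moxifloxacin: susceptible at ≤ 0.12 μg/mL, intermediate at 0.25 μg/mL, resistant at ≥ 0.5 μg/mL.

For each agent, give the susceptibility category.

Erythromycin 4 μg/mL: ≥ 2 μg/mL ⇒ resistant
Tobramycin (0.5 μg/mL) ≤ 2 μg/mL — S
Meropenem: 4 μg/mL is in 2–4 μg/mL — I
Penicillin 4 μg/mL: = 4 μg/mL — Intermediate
Levofloxacin: 64 μg/mL is ≥ 4 μg/mL — resistant
Oxacillin 0.25 μg/mL: ≤ 0.5 μg/mL → S
Gentamicin: 256 μg/mL is ≥ 4 μg/mL ⇒ resistant

R, S, I, I, R, S, R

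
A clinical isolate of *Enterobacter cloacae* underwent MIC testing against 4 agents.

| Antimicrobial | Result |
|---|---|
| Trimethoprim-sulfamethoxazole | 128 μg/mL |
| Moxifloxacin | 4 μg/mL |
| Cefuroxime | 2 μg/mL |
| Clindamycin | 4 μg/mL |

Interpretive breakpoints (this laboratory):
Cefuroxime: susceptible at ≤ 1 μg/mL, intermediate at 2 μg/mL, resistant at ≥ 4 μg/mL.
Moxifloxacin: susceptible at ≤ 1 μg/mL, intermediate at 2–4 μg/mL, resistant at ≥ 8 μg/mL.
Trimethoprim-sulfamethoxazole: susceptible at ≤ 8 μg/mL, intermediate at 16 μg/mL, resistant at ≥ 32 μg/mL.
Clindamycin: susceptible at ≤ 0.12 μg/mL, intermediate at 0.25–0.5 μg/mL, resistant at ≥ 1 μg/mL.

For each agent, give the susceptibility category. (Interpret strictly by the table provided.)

Trimethoprim-sulfamethoxazole: 128 μg/mL is ≥ 32 μg/mL — resistant
Moxifloxacin 4 μg/mL: in 2–4 μg/mL → Intermediate
Cefuroxime: 2 μg/mL is = 2 μg/mL — intermediate
Clindamycin: 4 μg/mL is ≥ 1 μg/mL ⇒ resistant

R, I, I, R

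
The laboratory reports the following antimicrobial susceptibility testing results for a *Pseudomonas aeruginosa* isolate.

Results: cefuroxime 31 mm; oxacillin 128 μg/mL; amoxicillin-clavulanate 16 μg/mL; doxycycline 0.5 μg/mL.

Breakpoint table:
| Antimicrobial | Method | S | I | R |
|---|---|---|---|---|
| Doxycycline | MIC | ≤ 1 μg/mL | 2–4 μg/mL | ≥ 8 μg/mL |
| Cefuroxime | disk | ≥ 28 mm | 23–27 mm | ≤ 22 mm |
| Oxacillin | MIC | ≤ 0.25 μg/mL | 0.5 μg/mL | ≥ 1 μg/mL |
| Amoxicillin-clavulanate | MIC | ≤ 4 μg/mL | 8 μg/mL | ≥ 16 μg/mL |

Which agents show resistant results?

oxacillin, amoxicillin-clavulanate

Cefuroxime: 31 mm is ≥ 28 mm → susceptible
Oxacillin (128 μg/mL) ≥ 1 μg/mL ⇒ resistant
Amoxicillin-clavulanate: 16 μg/mL is ≥ 16 μg/mL ⇒ R
Doxycycline (0.5 μg/mL) ≤ 1 μg/mL ⇒ Susceptible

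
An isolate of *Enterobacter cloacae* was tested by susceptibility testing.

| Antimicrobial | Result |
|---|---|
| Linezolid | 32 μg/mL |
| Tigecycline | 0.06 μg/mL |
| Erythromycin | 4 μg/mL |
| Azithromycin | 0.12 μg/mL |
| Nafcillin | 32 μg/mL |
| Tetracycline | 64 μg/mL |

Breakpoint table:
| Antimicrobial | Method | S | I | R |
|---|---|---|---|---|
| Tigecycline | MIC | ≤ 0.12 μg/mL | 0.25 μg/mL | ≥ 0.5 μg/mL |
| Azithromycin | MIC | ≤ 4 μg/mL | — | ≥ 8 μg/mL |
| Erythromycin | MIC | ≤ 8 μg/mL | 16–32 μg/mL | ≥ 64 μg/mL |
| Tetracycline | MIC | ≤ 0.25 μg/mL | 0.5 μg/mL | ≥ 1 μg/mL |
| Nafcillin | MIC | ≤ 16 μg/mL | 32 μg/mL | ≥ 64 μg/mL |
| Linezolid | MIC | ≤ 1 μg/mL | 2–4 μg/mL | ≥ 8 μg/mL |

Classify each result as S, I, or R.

R, S, S, S, I, R

Linezolid (32 μg/mL) ≥ 8 μg/mL ⇒ resistant
Tigecycline (0.06 μg/mL) ≤ 0.12 μg/mL — Susceptible
Erythromycin (4 μg/mL) ≤ 8 μg/mL ⇒ susceptible
Azithromycin: 0.12 μg/mL is ≤ 4 μg/mL ⇒ S
Nafcillin 32 μg/mL: = 32 μg/mL — I
Tetracycline 64 μg/mL: ≥ 1 μg/mL ⇒ Resistant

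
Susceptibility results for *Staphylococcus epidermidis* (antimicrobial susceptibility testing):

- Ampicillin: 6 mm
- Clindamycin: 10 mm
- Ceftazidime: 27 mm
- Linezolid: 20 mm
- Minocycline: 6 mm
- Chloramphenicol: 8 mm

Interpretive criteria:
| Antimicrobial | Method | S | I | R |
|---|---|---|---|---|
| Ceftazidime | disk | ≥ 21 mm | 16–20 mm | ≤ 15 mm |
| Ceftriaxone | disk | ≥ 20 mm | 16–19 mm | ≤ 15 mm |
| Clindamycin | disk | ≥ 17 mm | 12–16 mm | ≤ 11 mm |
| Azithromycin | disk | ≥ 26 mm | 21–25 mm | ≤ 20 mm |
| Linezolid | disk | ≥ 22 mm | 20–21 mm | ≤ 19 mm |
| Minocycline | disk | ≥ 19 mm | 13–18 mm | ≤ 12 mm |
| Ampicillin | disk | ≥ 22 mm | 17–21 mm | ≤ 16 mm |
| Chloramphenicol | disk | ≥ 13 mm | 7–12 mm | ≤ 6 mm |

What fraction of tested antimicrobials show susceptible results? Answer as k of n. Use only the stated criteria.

1 of 6

Ampicillin: 6 mm is ≤ 16 mm ⇒ Resistant
Clindamycin: 10 mm is ≤ 11 mm ⇒ R
Ceftazidime 27 mm: ≥ 21 mm — S
Linezolid (20 mm) in 20–21 mm → I
Minocycline (6 mm) ≤ 12 mm → Resistant
Chloramphenicol 8 mm: in 7–12 mm — intermediate
Susceptible: 1/6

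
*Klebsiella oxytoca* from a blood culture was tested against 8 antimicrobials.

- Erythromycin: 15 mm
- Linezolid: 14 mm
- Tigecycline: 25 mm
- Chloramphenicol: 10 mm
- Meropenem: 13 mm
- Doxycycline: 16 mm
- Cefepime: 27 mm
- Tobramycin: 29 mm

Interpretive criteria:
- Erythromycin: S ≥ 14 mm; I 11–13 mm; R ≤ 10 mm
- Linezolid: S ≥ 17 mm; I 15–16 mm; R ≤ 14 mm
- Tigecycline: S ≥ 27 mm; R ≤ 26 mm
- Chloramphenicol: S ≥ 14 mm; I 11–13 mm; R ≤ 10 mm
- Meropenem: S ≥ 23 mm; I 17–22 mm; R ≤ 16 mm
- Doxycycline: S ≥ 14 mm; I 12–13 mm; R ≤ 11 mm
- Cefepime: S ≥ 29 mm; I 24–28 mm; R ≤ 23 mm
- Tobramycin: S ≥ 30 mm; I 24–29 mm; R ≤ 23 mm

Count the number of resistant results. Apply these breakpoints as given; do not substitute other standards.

Erythromycin: 15 mm is ≥ 14 mm — Susceptible
Linezolid (14 mm) ≤ 14 mm → R
Tigecycline: 25 mm is ≤ 26 mm → resistant
Chloramphenicol (10 mm) ≤ 10 mm ⇒ R
Meropenem (13 mm) ≤ 16 mm ⇒ Resistant
Doxycycline: 16 mm is ≥ 14 mm ⇒ susceptible
Cefepime: 27 mm is in 24–28 mm ⇒ I
Tobramycin (29 mm) in 24–29 mm — I
Resistant: 4

4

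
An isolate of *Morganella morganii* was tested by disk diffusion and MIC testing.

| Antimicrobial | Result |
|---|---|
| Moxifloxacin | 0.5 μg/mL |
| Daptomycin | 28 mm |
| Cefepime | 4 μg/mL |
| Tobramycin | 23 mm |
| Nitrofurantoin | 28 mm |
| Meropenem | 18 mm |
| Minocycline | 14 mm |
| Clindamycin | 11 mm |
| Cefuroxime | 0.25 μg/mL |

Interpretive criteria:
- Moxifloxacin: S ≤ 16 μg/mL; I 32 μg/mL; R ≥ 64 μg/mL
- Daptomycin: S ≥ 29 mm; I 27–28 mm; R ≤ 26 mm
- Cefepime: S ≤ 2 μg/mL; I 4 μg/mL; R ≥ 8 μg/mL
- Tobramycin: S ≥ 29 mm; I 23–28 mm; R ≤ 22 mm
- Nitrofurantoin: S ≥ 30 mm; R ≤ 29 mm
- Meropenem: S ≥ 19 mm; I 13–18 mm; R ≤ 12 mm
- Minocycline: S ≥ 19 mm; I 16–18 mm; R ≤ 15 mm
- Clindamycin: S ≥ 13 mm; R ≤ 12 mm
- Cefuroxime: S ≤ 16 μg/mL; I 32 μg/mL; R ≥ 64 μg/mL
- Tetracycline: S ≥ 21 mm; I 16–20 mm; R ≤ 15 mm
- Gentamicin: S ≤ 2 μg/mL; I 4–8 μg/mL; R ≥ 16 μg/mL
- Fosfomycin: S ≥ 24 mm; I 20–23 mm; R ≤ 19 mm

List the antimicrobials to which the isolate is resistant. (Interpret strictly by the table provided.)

Moxifloxacin 0.5 μg/mL: ≤ 16 μg/mL ⇒ Susceptible
Daptomycin 28 mm: in 27–28 mm → I
Cefepime 4 μg/mL: = 4 μg/mL — I
Tobramycin 23 mm: in 23–28 mm → I
Nitrofurantoin 28 mm: ≤ 29 mm — resistant
Meropenem (18 mm) in 13–18 mm — I
Minocycline 14 mm: ≤ 15 mm — resistant
Clindamycin: 11 mm is ≤ 12 mm — resistant
Cefuroxime (0.25 μg/mL) ≤ 16 μg/mL — S

nitrofurantoin, minocycline, clindamycin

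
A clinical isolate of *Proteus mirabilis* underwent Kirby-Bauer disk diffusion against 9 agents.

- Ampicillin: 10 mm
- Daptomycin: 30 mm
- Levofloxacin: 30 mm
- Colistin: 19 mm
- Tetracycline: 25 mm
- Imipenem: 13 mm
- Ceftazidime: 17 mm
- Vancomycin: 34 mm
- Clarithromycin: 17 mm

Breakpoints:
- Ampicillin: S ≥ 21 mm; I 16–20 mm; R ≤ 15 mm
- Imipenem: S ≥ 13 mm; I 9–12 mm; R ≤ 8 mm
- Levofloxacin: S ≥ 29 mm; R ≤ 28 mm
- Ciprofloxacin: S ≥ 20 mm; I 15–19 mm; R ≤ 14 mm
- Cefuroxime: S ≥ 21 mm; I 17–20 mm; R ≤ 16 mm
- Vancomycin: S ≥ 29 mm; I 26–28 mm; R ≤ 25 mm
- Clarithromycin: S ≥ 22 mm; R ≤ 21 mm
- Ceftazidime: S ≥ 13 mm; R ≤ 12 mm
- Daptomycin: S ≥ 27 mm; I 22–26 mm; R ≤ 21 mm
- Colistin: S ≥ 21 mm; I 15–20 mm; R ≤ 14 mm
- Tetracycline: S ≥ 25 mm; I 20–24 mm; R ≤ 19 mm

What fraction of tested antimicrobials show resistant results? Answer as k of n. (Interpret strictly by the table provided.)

Ampicillin (10 mm) ≤ 15 mm — Resistant
Daptomycin: 30 mm is ≥ 27 mm ⇒ Susceptible
Levofloxacin 30 mm: ≥ 29 mm ⇒ susceptible
Colistin 19 mm: in 15–20 mm ⇒ intermediate
Tetracycline: 25 mm is ≥ 25 mm — S
Imipenem: 13 mm is ≥ 13 mm ⇒ susceptible
Ceftazidime 17 mm: ≥ 13 mm → S
Vancomycin (34 mm) ≥ 29 mm → Susceptible
Clarithromycin 17 mm: ≤ 21 mm → R
Resistant: 2/9

2 of 9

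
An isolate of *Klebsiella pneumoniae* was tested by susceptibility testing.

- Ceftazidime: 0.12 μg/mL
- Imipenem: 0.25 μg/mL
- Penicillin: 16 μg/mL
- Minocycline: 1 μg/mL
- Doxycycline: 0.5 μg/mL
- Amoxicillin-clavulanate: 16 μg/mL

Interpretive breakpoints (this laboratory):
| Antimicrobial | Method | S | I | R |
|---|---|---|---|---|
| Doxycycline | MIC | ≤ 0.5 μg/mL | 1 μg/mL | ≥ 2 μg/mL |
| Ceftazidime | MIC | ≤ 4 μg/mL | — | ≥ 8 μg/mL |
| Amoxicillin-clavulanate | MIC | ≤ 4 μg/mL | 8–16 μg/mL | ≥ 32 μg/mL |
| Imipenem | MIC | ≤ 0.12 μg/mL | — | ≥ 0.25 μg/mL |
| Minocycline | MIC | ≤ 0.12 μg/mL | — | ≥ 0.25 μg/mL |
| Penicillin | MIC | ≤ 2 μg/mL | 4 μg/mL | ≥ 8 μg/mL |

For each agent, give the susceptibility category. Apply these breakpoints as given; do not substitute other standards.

Ceftazidime: 0.12 μg/mL is ≤ 4 μg/mL ⇒ susceptible
Imipenem (0.25 μg/mL) ≥ 0.25 μg/mL ⇒ Resistant
Penicillin: 16 μg/mL is ≥ 8 μg/mL → Resistant
Minocycline (1 μg/mL) ≥ 0.25 μg/mL → Resistant
Doxycycline (0.5 μg/mL) ≤ 0.5 μg/mL — S
Amoxicillin-clavulanate: 16 μg/mL is in 8–16 μg/mL → I

S, R, R, R, S, I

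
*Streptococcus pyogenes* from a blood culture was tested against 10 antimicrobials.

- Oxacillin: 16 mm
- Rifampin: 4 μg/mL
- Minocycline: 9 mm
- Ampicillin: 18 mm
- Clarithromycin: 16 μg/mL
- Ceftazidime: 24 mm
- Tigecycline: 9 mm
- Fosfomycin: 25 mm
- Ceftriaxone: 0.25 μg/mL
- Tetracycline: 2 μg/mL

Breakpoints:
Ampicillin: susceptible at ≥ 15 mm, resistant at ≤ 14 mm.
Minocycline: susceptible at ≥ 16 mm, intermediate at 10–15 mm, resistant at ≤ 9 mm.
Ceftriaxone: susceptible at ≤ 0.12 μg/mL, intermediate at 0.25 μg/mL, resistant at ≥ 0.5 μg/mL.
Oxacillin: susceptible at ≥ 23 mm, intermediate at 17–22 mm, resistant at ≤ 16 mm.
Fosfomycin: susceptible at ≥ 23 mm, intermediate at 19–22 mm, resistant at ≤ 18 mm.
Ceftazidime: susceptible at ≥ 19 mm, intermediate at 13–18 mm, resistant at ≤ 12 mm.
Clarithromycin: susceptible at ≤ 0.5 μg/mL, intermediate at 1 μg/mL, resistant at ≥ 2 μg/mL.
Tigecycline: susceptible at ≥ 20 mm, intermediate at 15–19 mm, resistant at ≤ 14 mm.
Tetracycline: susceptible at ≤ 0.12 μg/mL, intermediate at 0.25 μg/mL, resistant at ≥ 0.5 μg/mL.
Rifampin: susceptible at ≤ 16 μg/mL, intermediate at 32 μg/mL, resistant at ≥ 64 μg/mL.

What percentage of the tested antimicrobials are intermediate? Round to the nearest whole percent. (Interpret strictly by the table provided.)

Oxacillin 16 mm: ≤ 16 mm ⇒ resistant
Rifampin: 4 μg/mL is ≤ 16 μg/mL ⇒ S
Minocycline: 9 mm is ≤ 9 mm — Resistant
Ampicillin: 18 mm is ≥ 15 mm ⇒ S
Clarithromycin: 16 μg/mL is ≥ 2 μg/mL → resistant
Ceftazidime (24 mm) ≥ 19 mm — Susceptible
Tigecycline 9 mm: ≤ 14 mm → Resistant
Fosfomycin: 25 mm is ≥ 23 mm → Susceptible
Ceftriaxone: 0.25 μg/mL is = 0.25 μg/mL ⇒ intermediate
Tetracycline: 2 μg/mL is ≥ 0.5 μg/mL → R
Intermediate: 1/10

10%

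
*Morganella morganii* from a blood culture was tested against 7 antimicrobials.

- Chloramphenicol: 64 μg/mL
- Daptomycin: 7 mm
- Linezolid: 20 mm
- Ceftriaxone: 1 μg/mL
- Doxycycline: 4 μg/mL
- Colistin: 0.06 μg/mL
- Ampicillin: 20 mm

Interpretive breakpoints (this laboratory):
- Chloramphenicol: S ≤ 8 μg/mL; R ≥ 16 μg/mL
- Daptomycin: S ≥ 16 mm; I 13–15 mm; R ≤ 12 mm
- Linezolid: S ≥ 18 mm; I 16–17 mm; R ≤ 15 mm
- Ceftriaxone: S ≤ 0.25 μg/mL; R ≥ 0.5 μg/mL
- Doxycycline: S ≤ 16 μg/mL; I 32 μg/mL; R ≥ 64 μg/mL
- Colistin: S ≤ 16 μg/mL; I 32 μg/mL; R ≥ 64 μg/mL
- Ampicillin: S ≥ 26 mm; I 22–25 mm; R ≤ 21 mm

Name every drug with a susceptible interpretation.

linezolid, doxycycline, colistin

Chloramphenicol 64 μg/mL: ≥ 16 μg/mL ⇒ resistant
Daptomycin: 7 mm is ≤ 12 mm → resistant
Linezolid (20 mm) ≥ 18 mm — S
Ceftriaxone 1 μg/mL: ≥ 0.5 μg/mL ⇒ Resistant
Doxycycline 4 μg/mL: ≤ 16 μg/mL — susceptible
Colistin 0.06 μg/mL: ≤ 16 μg/mL → Susceptible
Ampicillin: 20 mm is ≤ 21 mm ⇒ Resistant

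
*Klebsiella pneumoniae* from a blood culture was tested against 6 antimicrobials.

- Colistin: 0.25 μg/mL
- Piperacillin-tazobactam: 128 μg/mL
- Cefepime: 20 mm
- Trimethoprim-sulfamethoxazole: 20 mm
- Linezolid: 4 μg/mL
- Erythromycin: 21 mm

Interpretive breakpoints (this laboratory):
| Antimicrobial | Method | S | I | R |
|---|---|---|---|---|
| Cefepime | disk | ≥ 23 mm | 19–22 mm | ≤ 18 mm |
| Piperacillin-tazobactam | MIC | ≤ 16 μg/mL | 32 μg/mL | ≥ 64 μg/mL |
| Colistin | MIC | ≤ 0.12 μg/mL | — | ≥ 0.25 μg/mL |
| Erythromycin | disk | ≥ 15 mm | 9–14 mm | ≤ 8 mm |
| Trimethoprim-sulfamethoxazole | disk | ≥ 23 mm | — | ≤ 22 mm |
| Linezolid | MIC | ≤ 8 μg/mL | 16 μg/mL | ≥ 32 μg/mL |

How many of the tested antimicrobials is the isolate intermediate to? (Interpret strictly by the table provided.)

Colistin (0.25 μg/mL) ≥ 0.25 μg/mL ⇒ resistant
Piperacillin-tazobactam 128 μg/mL: ≥ 64 μg/mL — R
Cefepime: 20 mm is in 19–22 mm — intermediate
Trimethoprim-sulfamethoxazole 20 mm: ≤ 22 mm ⇒ R
Linezolid 4 μg/mL: ≤ 8 μg/mL ⇒ Susceptible
Erythromycin 21 mm: ≥ 15 mm — susceptible
Intermediate: 1

1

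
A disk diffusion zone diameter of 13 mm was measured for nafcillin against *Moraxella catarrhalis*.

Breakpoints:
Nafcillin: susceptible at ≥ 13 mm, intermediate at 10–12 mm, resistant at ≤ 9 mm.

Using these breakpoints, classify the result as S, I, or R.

Nafcillin: 13 mm is ≥ 13 mm ⇒ Susceptible

Susceptible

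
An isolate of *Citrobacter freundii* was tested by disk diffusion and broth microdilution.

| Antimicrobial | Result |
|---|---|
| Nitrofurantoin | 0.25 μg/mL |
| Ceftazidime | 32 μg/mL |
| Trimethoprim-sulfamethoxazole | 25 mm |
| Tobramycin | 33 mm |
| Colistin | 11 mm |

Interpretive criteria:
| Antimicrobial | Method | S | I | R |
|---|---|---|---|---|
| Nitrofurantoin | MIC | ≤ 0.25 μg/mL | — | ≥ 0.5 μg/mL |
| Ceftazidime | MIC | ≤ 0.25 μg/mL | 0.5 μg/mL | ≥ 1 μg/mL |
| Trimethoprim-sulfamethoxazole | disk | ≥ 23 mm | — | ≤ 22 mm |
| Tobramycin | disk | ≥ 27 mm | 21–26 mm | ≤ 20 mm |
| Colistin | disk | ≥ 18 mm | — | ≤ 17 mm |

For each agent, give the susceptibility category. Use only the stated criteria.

S, R, S, S, R

Nitrofurantoin (0.25 μg/mL) ≤ 0.25 μg/mL ⇒ Susceptible
Ceftazidime: 32 μg/mL is ≥ 1 μg/mL → resistant
Trimethoprim-sulfamethoxazole: 25 mm is ≥ 23 mm ⇒ susceptible
Tobramycin 33 mm: ≥ 27 mm → susceptible
Colistin (11 mm) ≤ 17 mm — R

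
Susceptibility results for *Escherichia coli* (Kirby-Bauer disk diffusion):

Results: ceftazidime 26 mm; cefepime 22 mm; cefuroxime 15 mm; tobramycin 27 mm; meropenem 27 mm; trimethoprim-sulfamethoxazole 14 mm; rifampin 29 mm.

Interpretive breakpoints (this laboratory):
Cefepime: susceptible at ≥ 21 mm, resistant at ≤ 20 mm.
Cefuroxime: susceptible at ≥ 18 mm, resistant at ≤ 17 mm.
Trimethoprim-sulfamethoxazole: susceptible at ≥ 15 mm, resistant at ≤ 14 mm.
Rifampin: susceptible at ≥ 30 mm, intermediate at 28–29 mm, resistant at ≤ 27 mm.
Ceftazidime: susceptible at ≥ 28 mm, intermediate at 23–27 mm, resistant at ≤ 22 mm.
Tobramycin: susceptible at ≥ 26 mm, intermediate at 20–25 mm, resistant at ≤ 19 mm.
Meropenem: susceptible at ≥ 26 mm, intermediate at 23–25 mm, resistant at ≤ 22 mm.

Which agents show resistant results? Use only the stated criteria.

Ceftazidime (26 mm) in 23–27 mm ⇒ I
Cefepime: 22 mm is ≥ 21 mm ⇒ S
Cefuroxime (15 mm) ≤ 17 mm ⇒ Resistant
Tobramycin (27 mm) ≥ 26 mm — Susceptible
Meropenem (27 mm) ≥ 26 mm — susceptible
Trimethoprim-sulfamethoxazole: 14 mm is ≤ 14 mm ⇒ Resistant
Rifampin: 29 mm is in 28–29 mm → Intermediate

cefuroxime, trimethoprim-sulfamethoxazole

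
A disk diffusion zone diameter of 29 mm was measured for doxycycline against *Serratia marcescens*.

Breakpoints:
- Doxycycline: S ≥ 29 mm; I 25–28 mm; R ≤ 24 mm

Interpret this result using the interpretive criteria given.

Doxycycline 29 mm: ≥ 29 mm → susceptible

S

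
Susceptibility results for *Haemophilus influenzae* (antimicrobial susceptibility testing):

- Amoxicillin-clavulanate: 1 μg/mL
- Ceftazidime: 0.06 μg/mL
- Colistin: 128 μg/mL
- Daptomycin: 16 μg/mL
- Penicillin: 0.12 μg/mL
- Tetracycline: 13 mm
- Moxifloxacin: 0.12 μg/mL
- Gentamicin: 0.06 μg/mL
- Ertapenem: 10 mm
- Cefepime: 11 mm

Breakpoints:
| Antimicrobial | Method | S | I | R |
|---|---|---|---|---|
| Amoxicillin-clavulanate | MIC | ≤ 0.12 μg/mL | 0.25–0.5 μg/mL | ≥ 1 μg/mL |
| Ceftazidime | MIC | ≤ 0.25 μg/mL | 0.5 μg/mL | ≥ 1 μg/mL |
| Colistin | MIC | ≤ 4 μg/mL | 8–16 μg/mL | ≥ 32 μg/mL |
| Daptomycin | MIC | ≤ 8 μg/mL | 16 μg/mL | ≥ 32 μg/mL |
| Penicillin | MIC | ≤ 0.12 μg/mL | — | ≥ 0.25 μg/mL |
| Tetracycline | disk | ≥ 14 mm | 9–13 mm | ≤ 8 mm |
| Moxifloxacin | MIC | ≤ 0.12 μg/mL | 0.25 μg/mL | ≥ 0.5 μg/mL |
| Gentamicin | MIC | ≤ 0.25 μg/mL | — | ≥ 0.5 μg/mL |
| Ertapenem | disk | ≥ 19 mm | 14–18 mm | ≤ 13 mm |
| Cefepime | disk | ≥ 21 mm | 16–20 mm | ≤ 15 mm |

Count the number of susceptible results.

4

Amoxicillin-clavulanate 1 μg/mL: ≥ 1 μg/mL ⇒ R
Ceftazidime: 0.06 μg/mL is ≤ 0.25 μg/mL ⇒ susceptible
Colistin (128 μg/mL) ≥ 32 μg/mL — Resistant
Daptomycin: 16 μg/mL is = 16 μg/mL ⇒ intermediate
Penicillin 0.12 μg/mL: ≤ 0.12 μg/mL ⇒ Susceptible
Tetracycline: 13 mm is in 9–13 mm ⇒ Intermediate
Moxifloxacin: 0.12 μg/mL is ≤ 0.12 μg/mL — S
Gentamicin: 0.06 μg/mL is ≤ 0.25 μg/mL ⇒ Susceptible
Ertapenem: 10 mm is ≤ 13 mm → resistant
Cefepime: 11 mm is ≤ 15 mm ⇒ R
Susceptible: 4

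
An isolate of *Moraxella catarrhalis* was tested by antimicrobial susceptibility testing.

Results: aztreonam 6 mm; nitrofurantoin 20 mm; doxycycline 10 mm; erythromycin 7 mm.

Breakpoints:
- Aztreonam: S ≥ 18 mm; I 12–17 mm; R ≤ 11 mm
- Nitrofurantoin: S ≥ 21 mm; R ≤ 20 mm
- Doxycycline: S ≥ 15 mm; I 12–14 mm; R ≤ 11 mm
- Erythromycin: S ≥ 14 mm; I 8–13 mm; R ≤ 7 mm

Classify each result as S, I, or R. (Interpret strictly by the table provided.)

Aztreonam: 6 mm is ≤ 11 mm — resistant
Nitrofurantoin (20 mm) ≤ 20 mm — Resistant
Doxycycline 10 mm: ≤ 11 mm → Resistant
Erythromycin (7 mm) ≤ 7 mm → R

R, R, R, R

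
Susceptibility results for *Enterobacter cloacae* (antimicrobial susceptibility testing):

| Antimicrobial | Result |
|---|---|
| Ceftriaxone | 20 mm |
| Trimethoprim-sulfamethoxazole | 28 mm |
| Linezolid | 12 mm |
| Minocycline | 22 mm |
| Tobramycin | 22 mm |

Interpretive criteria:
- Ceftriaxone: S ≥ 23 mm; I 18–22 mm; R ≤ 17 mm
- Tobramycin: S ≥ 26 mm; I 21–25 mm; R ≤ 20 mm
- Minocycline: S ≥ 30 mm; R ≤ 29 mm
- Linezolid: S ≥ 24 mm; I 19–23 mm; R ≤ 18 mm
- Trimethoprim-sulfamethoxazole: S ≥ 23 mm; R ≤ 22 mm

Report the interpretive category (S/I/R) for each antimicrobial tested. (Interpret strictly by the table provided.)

Ceftriaxone (20 mm) in 18–22 mm ⇒ I
Trimethoprim-sulfamethoxazole 28 mm: ≥ 23 mm → susceptible
Linezolid 12 mm: ≤ 18 mm — Resistant
Minocycline 22 mm: ≤ 29 mm — R
Tobramycin: 22 mm is in 21–25 mm — I

I, S, R, R, I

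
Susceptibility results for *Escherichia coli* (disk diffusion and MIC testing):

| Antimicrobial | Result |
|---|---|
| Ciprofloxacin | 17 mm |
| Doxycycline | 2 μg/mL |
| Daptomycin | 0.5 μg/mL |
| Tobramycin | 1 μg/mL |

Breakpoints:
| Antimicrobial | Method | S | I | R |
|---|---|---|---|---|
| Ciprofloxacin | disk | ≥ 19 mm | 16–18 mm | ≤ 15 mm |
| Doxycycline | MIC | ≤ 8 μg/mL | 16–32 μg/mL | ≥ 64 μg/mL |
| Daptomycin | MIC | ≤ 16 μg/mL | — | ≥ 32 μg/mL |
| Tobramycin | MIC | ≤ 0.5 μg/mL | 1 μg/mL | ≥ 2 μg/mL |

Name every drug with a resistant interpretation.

none

Ciprofloxacin 17 mm: in 16–18 mm ⇒ I
Doxycycline 2 μg/mL: ≤ 8 μg/mL → S
Daptomycin 0.5 μg/mL: ≤ 16 μg/mL ⇒ Susceptible
Tobramycin (1 μg/mL) = 1 μg/mL ⇒ I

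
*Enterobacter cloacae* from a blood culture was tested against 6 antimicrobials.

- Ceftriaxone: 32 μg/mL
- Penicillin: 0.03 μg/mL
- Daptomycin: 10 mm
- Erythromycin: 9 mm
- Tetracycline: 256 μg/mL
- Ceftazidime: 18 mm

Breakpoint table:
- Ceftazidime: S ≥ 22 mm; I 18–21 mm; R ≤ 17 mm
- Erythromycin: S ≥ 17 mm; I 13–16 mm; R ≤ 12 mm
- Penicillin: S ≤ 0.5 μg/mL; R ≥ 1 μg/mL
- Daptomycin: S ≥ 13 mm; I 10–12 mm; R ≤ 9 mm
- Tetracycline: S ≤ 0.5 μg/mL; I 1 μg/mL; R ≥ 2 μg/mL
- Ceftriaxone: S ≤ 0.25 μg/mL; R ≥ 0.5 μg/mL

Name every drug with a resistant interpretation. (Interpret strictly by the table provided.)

Ceftriaxone: 32 μg/mL is ≥ 0.5 μg/mL → resistant
Penicillin (0.03 μg/mL) ≤ 0.5 μg/mL ⇒ Susceptible
Daptomycin (10 mm) in 10–12 mm → Intermediate
Erythromycin (9 mm) ≤ 12 mm — Resistant
Tetracycline: 256 μg/mL is ≥ 2 μg/mL → Resistant
Ceftazidime (18 mm) in 18–21 mm — Intermediate

ceftriaxone, erythromycin, tetracycline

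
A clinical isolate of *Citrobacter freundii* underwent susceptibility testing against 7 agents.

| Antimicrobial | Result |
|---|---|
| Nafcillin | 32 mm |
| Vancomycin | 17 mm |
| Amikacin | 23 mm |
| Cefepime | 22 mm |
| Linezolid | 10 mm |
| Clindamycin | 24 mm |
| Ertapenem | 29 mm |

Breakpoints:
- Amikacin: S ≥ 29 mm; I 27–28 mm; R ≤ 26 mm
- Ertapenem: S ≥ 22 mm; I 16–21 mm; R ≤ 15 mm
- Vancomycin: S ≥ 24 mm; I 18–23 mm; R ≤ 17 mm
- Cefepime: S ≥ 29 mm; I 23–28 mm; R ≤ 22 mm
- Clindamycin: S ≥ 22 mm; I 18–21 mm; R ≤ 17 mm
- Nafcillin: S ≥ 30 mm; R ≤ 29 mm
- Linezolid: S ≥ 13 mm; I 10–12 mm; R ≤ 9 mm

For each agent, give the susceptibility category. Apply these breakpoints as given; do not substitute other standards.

S, R, R, R, I, S, S

Nafcillin (32 mm) ≥ 30 mm → Susceptible
Vancomycin: 17 mm is ≤ 17 mm — Resistant
Amikacin: 23 mm is ≤ 26 mm — Resistant
Cefepime 22 mm: ≤ 22 mm — resistant
Linezolid 10 mm: in 10–12 mm — Intermediate
Clindamycin 24 mm: ≥ 22 mm ⇒ S
Ertapenem (29 mm) ≥ 22 mm — S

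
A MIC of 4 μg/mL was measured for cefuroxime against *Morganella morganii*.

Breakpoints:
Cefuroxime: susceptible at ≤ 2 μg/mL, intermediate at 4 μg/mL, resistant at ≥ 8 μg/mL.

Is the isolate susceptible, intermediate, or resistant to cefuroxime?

Intermediate

Cefuroxime: 4 μg/mL is = 4 μg/mL → I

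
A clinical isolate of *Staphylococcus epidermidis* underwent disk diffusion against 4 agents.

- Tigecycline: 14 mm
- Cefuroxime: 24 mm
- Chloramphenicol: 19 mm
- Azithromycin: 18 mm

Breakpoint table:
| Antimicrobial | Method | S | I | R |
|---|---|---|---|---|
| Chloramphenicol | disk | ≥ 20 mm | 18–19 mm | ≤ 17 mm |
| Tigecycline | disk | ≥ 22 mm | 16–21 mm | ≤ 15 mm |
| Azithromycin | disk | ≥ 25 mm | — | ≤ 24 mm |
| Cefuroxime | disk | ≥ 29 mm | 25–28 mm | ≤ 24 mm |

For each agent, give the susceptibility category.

R, R, I, R

Tigecycline (14 mm) ≤ 15 mm ⇒ R
Cefuroxime: 24 mm is ≤ 24 mm — Resistant
Chloramphenicol 19 mm: in 18–19 mm — I
Azithromycin (18 mm) ≤ 24 mm — Resistant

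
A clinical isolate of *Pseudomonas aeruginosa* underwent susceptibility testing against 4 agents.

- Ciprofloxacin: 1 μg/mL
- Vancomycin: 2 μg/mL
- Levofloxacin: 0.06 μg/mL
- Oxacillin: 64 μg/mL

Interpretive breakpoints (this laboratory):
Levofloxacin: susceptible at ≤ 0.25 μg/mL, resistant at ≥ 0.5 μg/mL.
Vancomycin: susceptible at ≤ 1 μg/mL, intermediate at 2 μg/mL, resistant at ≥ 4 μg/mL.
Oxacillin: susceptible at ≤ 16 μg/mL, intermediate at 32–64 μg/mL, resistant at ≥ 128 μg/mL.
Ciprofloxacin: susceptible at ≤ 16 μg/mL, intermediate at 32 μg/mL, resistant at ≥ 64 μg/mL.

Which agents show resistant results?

none

Ciprofloxacin 1 μg/mL: ≤ 16 μg/mL → susceptible
Vancomycin 2 μg/mL: = 2 μg/mL → intermediate
Levofloxacin 0.06 μg/mL: ≤ 0.25 μg/mL ⇒ susceptible
Oxacillin (64 μg/mL) in 32–64 μg/mL → I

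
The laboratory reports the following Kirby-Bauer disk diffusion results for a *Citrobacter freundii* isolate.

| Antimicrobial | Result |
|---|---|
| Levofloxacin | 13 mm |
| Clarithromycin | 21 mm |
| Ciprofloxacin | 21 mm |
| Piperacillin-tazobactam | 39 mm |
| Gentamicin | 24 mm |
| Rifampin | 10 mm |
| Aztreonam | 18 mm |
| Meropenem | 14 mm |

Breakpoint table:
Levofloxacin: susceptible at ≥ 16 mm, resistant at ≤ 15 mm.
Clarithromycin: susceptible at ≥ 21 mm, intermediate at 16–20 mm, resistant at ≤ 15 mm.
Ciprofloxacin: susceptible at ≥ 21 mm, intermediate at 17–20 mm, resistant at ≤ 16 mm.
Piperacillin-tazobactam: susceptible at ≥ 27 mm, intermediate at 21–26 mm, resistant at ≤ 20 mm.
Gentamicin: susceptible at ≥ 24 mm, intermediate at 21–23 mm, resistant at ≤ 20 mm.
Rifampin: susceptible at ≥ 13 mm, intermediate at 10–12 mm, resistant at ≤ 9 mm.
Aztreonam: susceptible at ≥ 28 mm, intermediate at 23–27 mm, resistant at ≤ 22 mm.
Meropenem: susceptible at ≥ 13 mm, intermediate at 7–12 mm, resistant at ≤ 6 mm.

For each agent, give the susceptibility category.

R, S, S, S, S, I, R, S

Levofloxacin (13 mm) ≤ 15 mm ⇒ resistant
Clarithromycin (21 mm) ≥ 21 mm ⇒ Susceptible
Ciprofloxacin: 21 mm is ≥ 21 mm → susceptible
Piperacillin-tazobactam: 39 mm is ≥ 27 mm ⇒ susceptible
Gentamicin: 24 mm is ≥ 24 mm — S
Rifampin (10 mm) in 10–12 mm ⇒ intermediate
Aztreonam 18 mm: ≤ 22 mm ⇒ resistant
Meropenem: 14 mm is ≥ 13 mm — susceptible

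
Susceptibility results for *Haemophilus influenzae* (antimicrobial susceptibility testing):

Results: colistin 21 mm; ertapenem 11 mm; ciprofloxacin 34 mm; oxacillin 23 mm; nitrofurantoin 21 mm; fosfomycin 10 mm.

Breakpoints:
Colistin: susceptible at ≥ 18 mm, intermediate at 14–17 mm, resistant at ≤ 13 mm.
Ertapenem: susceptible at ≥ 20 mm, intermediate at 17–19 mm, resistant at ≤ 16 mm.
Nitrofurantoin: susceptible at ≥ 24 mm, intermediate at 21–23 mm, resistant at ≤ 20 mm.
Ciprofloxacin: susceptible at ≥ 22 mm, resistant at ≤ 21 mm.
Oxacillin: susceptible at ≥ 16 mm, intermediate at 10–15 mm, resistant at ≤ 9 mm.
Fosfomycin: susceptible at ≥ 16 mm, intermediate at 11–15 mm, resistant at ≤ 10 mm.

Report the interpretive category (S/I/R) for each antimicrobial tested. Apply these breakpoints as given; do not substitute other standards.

S, R, S, S, I, R

Colistin: 21 mm is ≥ 18 mm → susceptible
Ertapenem 11 mm: ≤ 16 mm ⇒ Resistant
Ciprofloxacin: 34 mm is ≥ 22 mm ⇒ susceptible
Oxacillin (23 mm) ≥ 16 mm → susceptible
Nitrofurantoin 21 mm: in 21–23 mm — intermediate
Fosfomycin (10 mm) ≤ 10 mm — R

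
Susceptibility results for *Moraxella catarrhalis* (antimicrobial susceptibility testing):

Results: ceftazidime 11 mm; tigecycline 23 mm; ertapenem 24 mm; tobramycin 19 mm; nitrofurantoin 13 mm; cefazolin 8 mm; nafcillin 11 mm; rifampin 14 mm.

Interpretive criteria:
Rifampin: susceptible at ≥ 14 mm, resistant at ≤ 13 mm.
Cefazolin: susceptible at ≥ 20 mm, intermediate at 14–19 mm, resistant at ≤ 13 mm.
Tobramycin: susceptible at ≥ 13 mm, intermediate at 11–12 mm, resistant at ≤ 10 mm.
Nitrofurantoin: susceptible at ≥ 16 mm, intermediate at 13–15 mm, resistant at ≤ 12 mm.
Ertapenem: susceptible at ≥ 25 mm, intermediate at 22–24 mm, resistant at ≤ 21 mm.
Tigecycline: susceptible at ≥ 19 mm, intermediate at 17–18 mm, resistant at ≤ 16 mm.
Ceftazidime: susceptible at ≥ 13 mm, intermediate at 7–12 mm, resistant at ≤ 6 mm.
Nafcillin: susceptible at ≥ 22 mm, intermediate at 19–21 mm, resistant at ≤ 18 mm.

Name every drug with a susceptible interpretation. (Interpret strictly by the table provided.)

Ceftazidime (11 mm) in 7–12 mm — I
Tigecycline (23 mm) ≥ 19 mm — S
Ertapenem (24 mm) in 22–24 mm → I
Tobramycin (19 mm) ≥ 13 mm — Susceptible
Nitrofurantoin: 13 mm is in 13–15 mm — I
Cefazolin (8 mm) ≤ 13 mm → resistant
Nafcillin (11 mm) ≤ 18 mm → R
Rifampin (14 mm) ≥ 14 mm ⇒ susceptible

tigecycline, tobramycin, rifampin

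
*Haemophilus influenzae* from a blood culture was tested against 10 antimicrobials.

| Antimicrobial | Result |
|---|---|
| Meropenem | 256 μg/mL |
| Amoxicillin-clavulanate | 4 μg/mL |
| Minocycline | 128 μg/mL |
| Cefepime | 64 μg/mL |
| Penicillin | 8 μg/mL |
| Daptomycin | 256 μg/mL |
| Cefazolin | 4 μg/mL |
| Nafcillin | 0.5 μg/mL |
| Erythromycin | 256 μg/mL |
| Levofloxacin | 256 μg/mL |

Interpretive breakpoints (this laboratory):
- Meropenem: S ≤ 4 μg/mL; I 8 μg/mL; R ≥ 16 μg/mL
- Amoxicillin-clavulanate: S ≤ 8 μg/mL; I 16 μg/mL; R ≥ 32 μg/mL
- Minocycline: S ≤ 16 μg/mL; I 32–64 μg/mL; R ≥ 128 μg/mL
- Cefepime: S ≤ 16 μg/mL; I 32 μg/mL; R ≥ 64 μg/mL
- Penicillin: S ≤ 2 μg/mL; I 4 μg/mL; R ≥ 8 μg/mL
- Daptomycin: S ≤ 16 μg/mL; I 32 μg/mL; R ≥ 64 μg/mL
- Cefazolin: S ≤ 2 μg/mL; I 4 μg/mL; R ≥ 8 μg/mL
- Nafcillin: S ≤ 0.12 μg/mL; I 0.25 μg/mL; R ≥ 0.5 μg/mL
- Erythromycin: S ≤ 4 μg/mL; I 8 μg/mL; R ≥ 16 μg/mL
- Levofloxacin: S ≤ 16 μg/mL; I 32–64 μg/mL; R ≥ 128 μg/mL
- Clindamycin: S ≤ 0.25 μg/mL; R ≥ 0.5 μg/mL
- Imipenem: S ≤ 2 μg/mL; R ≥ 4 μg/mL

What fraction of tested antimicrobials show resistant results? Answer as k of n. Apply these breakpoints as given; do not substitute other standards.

Meropenem 256 μg/mL: ≥ 16 μg/mL → resistant
Amoxicillin-clavulanate: 4 μg/mL is ≤ 8 μg/mL ⇒ susceptible
Minocycline: 128 μg/mL is ≥ 128 μg/mL → Resistant
Cefepime (64 μg/mL) ≥ 64 μg/mL — resistant
Penicillin (8 μg/mL) ≥ 8 μg/mL ⇒ resistant
Daptomycin (256 μg/mL) ≥ 64 μg/mL ⇒ Resistant
Cefazolin 4 μg/mL: = 4 μg/mL → intermediate
Nafcillin: 0.5 μg/mL is ≥ 0.5 μg/mL — resistant
Erythromycin 256 μg/mL: ≥ 16 μg/mL → Resistant
Levofloxacin 256 μg/mL: ≥ 128 μg/mL — Resistant
Resistant: 8/10

8 of 10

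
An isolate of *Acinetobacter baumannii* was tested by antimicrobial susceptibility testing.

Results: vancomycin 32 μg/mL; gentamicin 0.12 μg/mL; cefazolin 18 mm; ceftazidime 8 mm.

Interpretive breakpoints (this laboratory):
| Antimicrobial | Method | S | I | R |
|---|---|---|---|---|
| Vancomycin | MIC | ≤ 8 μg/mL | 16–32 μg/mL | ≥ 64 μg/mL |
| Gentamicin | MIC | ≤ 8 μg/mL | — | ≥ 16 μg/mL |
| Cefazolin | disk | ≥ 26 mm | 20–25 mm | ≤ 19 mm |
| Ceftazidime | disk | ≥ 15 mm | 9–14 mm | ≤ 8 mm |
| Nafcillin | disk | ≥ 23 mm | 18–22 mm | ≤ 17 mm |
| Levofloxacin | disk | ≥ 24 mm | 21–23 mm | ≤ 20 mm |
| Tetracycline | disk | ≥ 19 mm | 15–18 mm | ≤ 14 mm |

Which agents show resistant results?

cefazolin, ceftazidime

Vancomycin: 32 μg/mL is in 16–32 μg/mL → Intermediate
Gentamicin (0.12 μg/mL) ≤ 8 μg/mL — Susceptible
Cefazolin 18 mm: ≤ 19 mm → resistant
Ceftazidime 8 mm: ≤ 8 mm — Resistant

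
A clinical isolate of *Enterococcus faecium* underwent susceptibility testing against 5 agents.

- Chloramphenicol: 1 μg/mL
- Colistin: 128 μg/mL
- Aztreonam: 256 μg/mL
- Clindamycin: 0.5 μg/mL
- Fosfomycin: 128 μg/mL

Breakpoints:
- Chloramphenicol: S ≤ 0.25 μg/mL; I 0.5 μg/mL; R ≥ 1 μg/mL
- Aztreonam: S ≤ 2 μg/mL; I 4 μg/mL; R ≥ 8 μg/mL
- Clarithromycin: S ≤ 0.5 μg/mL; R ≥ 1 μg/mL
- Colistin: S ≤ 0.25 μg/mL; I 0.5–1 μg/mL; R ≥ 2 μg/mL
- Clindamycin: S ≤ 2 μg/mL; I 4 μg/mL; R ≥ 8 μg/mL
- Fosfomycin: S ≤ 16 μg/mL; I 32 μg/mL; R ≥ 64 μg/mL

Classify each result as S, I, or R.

R, R, R, S, R

Chloramphenicol: 1 μg/mL is ≥ 1 μg/mL — resistant
Colistin: 128 μg/mL is ≥ 2 μg/mL → Resistant
Aztreonam (256 μg/mL) ≥ 8 μg/mL ⇒ resistant
Clindamycin: 0.5 μg/mL is ≤ 2 μg/mL — Susceptible
Fosfomycin (128 μg/mL) ≥ 64 μg/mL → Resistant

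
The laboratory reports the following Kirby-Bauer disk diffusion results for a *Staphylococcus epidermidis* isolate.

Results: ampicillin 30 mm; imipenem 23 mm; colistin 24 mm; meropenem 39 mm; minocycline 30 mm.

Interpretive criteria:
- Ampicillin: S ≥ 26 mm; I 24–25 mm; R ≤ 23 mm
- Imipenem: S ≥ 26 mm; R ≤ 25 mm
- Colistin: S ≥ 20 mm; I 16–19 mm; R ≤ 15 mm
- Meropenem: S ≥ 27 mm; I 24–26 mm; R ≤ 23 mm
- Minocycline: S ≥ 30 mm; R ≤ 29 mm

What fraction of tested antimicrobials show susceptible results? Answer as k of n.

4 of 5

Ampicillin 30 mm: ≥ 26 mm → S
Imipenem: 23 mm is ≤ 25 mm ⇒ Resistant
Colistin (24 mm) ≥ 20 mm → Susceptible
Meropenem: 39 mm is ≥ 27 mm → Susceptible
Minocycline 30 mm: ≥ 30 mm ⇒ S
Susceptible: 4/5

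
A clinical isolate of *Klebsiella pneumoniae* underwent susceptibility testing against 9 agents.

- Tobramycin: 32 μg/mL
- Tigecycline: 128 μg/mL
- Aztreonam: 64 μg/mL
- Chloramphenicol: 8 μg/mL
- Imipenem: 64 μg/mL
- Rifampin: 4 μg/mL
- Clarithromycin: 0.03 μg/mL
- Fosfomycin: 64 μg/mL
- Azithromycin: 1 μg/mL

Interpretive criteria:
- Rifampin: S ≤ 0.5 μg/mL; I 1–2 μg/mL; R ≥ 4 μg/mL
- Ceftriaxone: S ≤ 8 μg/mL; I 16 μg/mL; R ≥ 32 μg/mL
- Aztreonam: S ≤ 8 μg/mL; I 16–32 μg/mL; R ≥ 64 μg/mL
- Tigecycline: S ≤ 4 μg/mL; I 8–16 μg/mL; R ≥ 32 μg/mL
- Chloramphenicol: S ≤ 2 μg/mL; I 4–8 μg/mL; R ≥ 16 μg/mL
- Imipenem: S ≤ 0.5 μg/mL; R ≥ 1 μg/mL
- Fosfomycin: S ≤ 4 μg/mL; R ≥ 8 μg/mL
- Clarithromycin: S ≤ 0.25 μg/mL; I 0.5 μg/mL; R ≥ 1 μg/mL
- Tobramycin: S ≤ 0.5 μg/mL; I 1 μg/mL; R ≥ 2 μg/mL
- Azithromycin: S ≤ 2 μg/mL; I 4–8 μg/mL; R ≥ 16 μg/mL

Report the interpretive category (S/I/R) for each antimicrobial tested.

R, R, R, I, R, R, S, R, S

Tobramycin: 32 μg/mL is ≥ 2 μg/mL → resistant
Tigecycline (128 μg/mL) ≥ 32 μg/mL — resistant
Aztreonam 64 μg/mL: ≥ 64 μg/mL → resistant
Chloramphenicol 8 μg/mL: in 4–8 μg/mL — Intermediate
Imipenem: 64 μg/mL is ≥ 1 μg/mL → Resistant
Rifampin (4 μg/mL) ≥ 4 μg/mL → Resistant
Clarithromycin (0.03 μg/mL) ≤ 0.25 μg/mL ⇒ susceptible
Fosfomycin 64 μg/mL: ≥ 8 μg/mL ⇒ resistant
Azithromycin (1 μg/mL) ≤ 2 μg/mL ⇒ S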